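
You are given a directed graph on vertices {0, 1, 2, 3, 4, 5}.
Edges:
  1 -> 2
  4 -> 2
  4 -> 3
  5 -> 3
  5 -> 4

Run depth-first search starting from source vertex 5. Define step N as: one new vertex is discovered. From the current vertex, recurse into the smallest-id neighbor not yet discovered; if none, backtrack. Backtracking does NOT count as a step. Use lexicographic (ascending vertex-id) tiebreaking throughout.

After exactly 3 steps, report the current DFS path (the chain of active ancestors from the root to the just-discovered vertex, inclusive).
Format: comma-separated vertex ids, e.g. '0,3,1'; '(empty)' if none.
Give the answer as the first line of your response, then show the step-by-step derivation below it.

5,4

step 1: discover 5; path=5; order=5
step 2: discover 3; path=5>3; order=5,3
step 3: discover 4; path=5>4; order=5,3,4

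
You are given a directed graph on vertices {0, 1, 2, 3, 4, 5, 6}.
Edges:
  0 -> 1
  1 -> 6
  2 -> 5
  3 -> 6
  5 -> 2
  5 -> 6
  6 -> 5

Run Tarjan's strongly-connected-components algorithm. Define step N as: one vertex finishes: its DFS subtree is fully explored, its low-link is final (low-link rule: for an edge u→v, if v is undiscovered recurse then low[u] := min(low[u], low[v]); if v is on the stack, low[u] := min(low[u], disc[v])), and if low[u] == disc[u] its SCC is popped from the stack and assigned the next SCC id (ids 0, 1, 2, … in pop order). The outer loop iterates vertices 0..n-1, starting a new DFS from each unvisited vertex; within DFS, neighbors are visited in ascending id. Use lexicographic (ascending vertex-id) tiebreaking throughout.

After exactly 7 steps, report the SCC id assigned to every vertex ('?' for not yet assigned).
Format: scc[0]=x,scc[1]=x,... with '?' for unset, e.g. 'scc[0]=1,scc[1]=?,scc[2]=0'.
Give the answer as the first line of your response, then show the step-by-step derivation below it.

scc[0]=2,scc[1]=1,scc[2]=0,scc[3]=3,scc[4]=4,scc[5]=0,scc[6]=0

step 1: low=(low[0]=0,low[1]=1,low[2]=3,low[3]=?,low[4]=?,low[5]=3,low[6]=2); scc=(scc[0]=?,scc[1]=?,scc[2]=?,scc[3]=?,scc[4]=?,scc[5]=?,scc[6]=?)
step 2: low=(low[0]=0,low[1]=1,low[2]=3,low[3]=?,low[4]=?,low[5]=2,low[6]=2); scc=(scc[0]=?,scc[1]=?,scc[2]=?,scc[3]=?,scc[4]=?,scc[5]=?,scc[6]=?)
step 3: low=(low[0]=0,low[1]=1,low[2]=3,low[3]=?,low[4]=?,low[5]=2,low[6]=2); scc=(scc[0]=?,scc[1]=?,scc[2]=0,scc[3]=?,scc[4]=?,scc[5]=0,scc[6]=0)
step 4: low=(low[0]=0,low[1]=1,low[2]=3,low[3]=?,low[4]=?,low[5]=2,low[6]=2); scc=(scc[0]=?,scc[1]=1,scc[2]=0,scc[3]=?,scc[4]=?,scc[5]=0,scc[6]=0)
step 5: low=(low[0]=0,low[1]=1,low[2]=3,low[3]=?,low[4]=?,low[5]=2,low[6]=2); scc=(scc[0]=2,scc[1]=1,scc[2]=0,scc[3]=?,scc[4]=?,scc[5]=0,scc[6]=0)
step 6: low=(low[0]=0,low[1]=1,low[2]=3,low[3]=5,low[4]=?,low[5]=2,low[6]=2); scc=(scc[0]=2,scc[1]=1,scc[2]=0,scc[3]=3,scc[4]=?,scc[5]=0,scc[6]=0)
step 7: low=(low[0]=0,low[1]=1,low[2]=3,low[3]=5,low[4]=6,low[5]=2,low[6]=2); scc=(scc[0]=2,scc[1]=1,scc[2]=0,scc[3]=3,scc[4]=4,scc[5]=0,scc[6]=0)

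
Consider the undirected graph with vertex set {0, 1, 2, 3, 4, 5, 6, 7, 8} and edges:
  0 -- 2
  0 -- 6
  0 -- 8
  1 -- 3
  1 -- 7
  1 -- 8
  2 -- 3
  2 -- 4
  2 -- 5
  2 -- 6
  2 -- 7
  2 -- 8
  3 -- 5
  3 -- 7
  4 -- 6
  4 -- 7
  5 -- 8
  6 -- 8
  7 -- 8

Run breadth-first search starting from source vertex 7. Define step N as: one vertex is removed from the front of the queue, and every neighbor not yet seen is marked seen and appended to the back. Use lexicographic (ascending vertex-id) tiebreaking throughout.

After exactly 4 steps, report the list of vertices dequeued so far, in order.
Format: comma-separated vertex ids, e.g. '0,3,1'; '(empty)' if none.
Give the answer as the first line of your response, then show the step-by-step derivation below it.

7,1,2,3

step 1: dequeue 7; queue=[1,2,3,4,8]; order=7
step 2: dequeue 1; queue=[2,3,4,8]; order=7,1
step 3: dequeue 2; queue=[3,4,8,0,5,6]; order=7,1,2
step 4: dequeue 3; queue=[4,8,0,5,6]; order=7,1,2,3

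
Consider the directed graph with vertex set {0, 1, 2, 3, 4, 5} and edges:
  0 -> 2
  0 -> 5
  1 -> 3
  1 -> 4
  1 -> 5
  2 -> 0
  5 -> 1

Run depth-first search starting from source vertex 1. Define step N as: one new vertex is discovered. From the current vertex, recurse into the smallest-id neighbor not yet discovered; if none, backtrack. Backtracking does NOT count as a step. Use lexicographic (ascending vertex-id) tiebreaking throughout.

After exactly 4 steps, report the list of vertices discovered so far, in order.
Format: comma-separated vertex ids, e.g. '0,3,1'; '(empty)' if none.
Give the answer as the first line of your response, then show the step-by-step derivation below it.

1,3,4,5

step 1: discover 1; path=1; order=1
step 2: discover 3; path=1>3; order=1,3
step 3: discover 4; path=1>4; order=1,3,4
step 4: discover 5; path=1>5; order=1,3,4,5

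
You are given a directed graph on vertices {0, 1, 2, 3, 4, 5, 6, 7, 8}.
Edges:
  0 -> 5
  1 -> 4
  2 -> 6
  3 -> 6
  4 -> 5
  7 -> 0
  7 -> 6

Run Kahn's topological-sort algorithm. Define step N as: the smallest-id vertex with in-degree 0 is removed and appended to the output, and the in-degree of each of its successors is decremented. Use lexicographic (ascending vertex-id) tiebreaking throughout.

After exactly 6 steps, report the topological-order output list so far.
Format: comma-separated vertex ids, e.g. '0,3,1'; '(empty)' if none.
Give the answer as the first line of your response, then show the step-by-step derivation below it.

1,2,3,4,7,0

step 1: output 1; order=[1]; indeg=(1,0,0,0,0,2,3,0,0)
step 2: output 2; order=[1,2]; indeg=(1,0,0,0,0,2,2,0,0)
step 3: output 3; order=[1,2,3]; indeg=(1,0,0,0,0,2,1,0,0)
step 4: output 4; order=[1,2,3,4]; indeg=(1,0,0,0,0,1,1,0,0)
step 5: output 7; order=[1,2,3,4,7]; indeg=(0,0,0,0,0,1,0,0,0)
step 6: output 0; order=[1,2,3,4,7,0]; indeg=(0,0,0,0,0,0,0,0,0)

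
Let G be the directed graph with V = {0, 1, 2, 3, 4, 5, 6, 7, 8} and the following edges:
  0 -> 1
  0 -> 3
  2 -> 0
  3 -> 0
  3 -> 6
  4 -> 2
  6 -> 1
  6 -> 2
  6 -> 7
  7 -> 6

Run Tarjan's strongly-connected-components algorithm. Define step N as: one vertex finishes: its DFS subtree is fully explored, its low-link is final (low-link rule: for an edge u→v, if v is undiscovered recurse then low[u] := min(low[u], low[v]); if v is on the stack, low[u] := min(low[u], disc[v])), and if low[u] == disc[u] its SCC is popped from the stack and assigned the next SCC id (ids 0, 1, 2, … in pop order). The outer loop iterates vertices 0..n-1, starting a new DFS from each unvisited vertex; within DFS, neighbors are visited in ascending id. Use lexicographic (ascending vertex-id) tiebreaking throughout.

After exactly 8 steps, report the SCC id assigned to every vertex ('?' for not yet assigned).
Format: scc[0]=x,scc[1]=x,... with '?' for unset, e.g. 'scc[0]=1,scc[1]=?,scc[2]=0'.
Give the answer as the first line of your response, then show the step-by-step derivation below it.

scc[0]=1,scc[1]=0,scc[2]=1,scc[3]=1,scc[4]=2,scc[5]=3,scc[6]=1,scc[7]=1,scc[8]=?

step 1: low=(low[0]=0,low[1]=1,low[2]=?,low[3]=?,low[4]=?,low[5]=?,low[6]=?,low[7]=?,low[8]=?); scc=(scc[0]=?,scc[1]=0,scc[2]=?,scc[3]=?,scc[4]=?,scc[5]=?,scc[6]=?,scc[7]=?,scc[8]=?)
step 2: low=(low[0]=0,low[1]=1,low[2]=0,low[3]=0,low[4]=?,low[5]=?,low[6]=3,low[7]=?,low[8]=?); scc=(scc[0]=?,scc[1]=0,scc[2]=?,scc[3]=?,scc[4]=?,scc[5]=?,scc[6]=?,scc[7]=?,scc[8]=?)
step 3: low=(low[0]=0,low[1]=1,low[2]=0,low[3]=0,low[4]=?,low[5]=?,low[6]=0,low[7]=3,low[8]=?); scc=(scc[0]=?,scc[1]=0,scc[2]=?,scc[3]=?,scc[4]=?,scc[5]=?,scc[6]=?,scc[7]=?,scc[8]=?)
step 4: low=(low[0]=0,low[1]=1,low[2]=0,low[3]=0,low[4]=?,low[5]=?,low[6]=0,low[7]=3,low[8]=?); scc=(scc[0]=?,scc[1]=0,scc[2]=?,scc[3]=?,scc[4]=?,scc[5]=?,scc[6]=?,scc[7]=?,scc[8]=?)
step 5: low=(low[0]=0,low[1]=1,low[2]=0,low[3]=0,low[4]=?,low[5]=?,low[6]=0,low[7]=3,low[8]=?); scc=(scc[0]=?,scc[1]=0,scc[2]=?,scc[3]=?,scc[4]=?,scc[5]=?,scc[6]=?,scc[7]=?,scc[8]=?)
step 6: low=(low[0]=0,low[1]=1,low[2]=0,low[3]=0,low[4]=?,low[5]=?,low[6]=0,low[7]=3,low[8]=?); scc=(scc[0]=1,scc[1]=0,scc[2]=1,scc[3]=1,scc[4]=?,scc[5]=?,scc[6]=1,scc[7]=1,scc[8]=?)
step 7: low=(low[0]=0,low[1]=1,low[2]=0,low[3]=0,low[4]=6,low[5]=?,low[6]=0,low[7]=3,low[8]=?); scc=(scc[0]=1,scc[1]=0,scc[2]=1,scc[3]=1,scc[4]=2,scc[5]=?,scc[6]=1,scc[7]=1,scc[8]=?)
step 8: low=(low[0]=0,low[1]=1,low[2]=0,low[3]=0,low[4]=6,low[5]=7,low[6]=0,low[7]=3,low[8]=?); scc=(scc[0]=1,scc[1]=0,scc[2]=1,scc[3]=1,scc[4]=2,scc[5]=3,scc[6]=1,scc[7]=1,scc[8]=?)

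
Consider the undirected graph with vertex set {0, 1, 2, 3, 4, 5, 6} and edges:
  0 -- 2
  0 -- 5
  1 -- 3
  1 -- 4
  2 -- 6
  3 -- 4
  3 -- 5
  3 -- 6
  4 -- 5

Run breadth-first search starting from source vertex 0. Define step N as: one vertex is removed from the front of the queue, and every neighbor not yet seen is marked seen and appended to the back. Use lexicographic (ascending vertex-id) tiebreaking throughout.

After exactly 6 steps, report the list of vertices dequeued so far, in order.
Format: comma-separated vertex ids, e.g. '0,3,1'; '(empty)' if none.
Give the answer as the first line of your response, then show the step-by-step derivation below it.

0,2,5,6,3,4

step 1: dequeue 0; queue=[2,5]; order=0
step 2: dequeue 2; queue=[5,6]; order=0,2
step 3: dequeue 5; queue=[6,3,4]; order=0,2,5
step 4: dequeue 6; queue=[3,4]; order=0,2,5,6
step 5: dequeue 3; queue=[4,1]; order=0,2,5,6,3
step 6: dequeue 4; queue=[1]; order=0,2,5,6,3,4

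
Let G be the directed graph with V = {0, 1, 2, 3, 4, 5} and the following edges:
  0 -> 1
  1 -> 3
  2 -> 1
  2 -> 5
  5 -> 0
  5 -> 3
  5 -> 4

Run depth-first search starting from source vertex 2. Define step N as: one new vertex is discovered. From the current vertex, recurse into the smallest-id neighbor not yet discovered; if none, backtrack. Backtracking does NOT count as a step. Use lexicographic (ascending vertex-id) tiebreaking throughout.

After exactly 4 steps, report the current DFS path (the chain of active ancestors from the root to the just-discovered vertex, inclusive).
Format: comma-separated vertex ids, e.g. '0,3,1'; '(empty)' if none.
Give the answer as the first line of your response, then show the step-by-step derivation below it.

2,5

step 1: discover 2; path=2; order=2
step 2: discover 1; path=2>1; order=2,1
step 3: discover 3; path=2>1>3; order=2,1,3
step 4: discover 5; path=2>5; order=2,1,3,5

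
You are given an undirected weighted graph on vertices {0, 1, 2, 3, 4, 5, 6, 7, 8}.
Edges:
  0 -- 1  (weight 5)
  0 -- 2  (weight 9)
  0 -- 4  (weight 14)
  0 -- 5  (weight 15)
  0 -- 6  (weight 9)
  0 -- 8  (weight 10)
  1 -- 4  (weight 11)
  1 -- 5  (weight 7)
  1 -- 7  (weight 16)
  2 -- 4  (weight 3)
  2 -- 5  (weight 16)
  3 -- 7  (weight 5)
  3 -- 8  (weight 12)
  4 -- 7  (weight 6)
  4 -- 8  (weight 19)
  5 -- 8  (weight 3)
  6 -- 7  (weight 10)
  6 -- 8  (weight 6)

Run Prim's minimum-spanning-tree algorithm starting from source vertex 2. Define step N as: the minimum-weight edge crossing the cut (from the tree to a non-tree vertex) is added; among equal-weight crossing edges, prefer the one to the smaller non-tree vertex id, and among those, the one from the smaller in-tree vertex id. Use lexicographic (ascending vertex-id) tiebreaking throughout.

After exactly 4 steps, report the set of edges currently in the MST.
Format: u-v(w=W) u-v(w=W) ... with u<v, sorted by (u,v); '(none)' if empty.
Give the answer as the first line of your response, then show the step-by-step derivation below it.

0-2(w=9) 2-4(w=3) 3-7(w=5) 4-7(w=6)

step 1: add edge 2-4 (w=3); MST = {2-4(w=3)}
step 2: add edge 4-7 (w=6); MST = {2-4(w=3) 4-7(w=6)}
step 3: add edge 3-7 (w=5); MST = {2-4(w=3) 3-7(w=5) 4-7(w=6)}
step 4: add edge 0-2 (w=9); MST = {0-2(w=9) 2-4(w=3) 3-7(w=5) 4-7(w=6)}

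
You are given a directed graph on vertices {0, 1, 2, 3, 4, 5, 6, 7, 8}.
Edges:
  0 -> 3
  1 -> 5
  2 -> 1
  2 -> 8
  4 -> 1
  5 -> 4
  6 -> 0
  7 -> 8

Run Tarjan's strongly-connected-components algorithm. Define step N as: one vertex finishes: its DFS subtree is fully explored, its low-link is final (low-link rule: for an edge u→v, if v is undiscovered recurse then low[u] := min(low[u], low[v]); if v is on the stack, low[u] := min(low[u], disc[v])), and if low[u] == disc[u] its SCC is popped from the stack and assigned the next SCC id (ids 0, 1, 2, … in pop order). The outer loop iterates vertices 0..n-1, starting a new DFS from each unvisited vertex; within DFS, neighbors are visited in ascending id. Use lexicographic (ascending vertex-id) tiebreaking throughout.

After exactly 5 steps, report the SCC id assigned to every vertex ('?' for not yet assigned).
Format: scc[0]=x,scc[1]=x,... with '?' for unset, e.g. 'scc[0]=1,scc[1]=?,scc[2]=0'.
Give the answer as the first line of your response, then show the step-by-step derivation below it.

scc[0]=1,scc[1]=2,scc[2]=?,scc[3]=0,scc[4]=2,scc[5]=2,scc[6]=?,scc[7]=?,scc[8]=?

step 1: low=(low[0]=0,low[1]=?,low[2]=?,low[3]=1,low[4]=?,low[5]=?,low[6]=?,low[7]=?,low[8]=?); scc=(scc[0]=?,scc[1]=?,scc[2]=?,scc[3]=0,scc[4]=?,scc[5]=?,scc[6]=?,scc[7]=?,scc[8]=?)
step 2: low=(low[0]=0,low[1]=?,low[2]=?,low[3]=1,low[4]=?,low[5]=?,low[6]=?,low[7]=?,low[8]=?); scc=(scc[0]=1,scc[1]=?,scc[2]=?,scc[3]=0,scc[4]=?,scc[5]=?,scc[6]=?,scc[7]=?,scc[8]=?)
step 3: low=(low[0]=0,low[1]=2,low[2]=?,low[3]=1,low[4]=2,low[5]=3,low[6]=?,low[7]=?,low[8]=?); scc=(scc[0]=1,scc[1]=?,scc[2]=?,scc[3]=0,scc[4]=?,scc[5]=?,scc[6]=?,scc[7]=?,scc[8]=?)
step 4: low=(low[0]=0,low[1]=2,low[2]=?,low[3]=1,low[4]=2,low[5]=2,low[6]=?,low[7]=?,low[8]=?); scc=(scc[0]=1,scc[1]=?,scc[2]=?,scc[3]=0,scc[4]=?,scc[5]=?,scc[6]=?,scc[7]=?,scc[8]=?)
step 5: low=(low[0]=0,low[1]=2,low[2]=?,low[3]=1,low[4]=2,low[5]=2,low[6]=?,low[7]=?,low[8]=?); scc=(scc[0]=1,scc[1]=2,scc[2]=?,scc[3]=0,scc[4]=2,scc[5]=2,scc[6]=?,scc[7]=?,scc[8]=?)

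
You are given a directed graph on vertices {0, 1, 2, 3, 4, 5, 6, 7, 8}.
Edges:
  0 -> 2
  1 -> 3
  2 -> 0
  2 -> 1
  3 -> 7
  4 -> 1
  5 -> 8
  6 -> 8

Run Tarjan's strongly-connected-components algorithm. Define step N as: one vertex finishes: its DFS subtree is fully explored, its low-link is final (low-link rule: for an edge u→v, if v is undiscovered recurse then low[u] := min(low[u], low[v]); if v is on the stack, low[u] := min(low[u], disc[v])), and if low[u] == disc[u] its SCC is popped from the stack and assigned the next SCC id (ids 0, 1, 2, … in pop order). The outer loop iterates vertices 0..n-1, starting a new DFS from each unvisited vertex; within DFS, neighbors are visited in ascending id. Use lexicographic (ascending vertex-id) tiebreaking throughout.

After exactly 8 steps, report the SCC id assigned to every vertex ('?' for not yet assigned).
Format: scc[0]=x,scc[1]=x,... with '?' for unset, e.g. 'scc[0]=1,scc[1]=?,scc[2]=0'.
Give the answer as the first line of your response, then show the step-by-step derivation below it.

scc[0]=3,scc[1]=2,scc[2]=3,scc[3]=1,scc[4]=4,scc[5]=6,scc[6]=?,scc[7]=0,scc[8]=5

step 1: low=(low[0]=0,low[1]=2,low[2]=0,low[3]=3,low[4]=?,low[5]=?,low[6]=?,low[7]=4,low[8]=?); scc=(scc[0]=?,scc[1]=?,scc[2]=?,scc[3]=?,scc[4]=?,scc[5]=?,scc[6]=?,scc[7]=0,scc[8]=?)
step 2: low=(low[0]=0,low[1]=2,low[2]=0,low[3]=3,low[4]=?,low[5]=?,low[6]=?,low[7]=4,low[8]=?); scc=(scc[0]=?,scc[1]=?,scc[2]=?,scc[3]=1,scc[4]=?,scc[5]=?,scc[6]=?,scc[7]=0,scc[8]=?)
step 3: low=(low[0]=0,low[1]=2,low[2]=0,low[3]=3,low[4]=?,low[5]=?,low[6]=?,low[7]=4,low[8]=?); scc=(scc[0]=?,scc[1]=2,scc[2]=?,scc[3]=1,scc[4]=?,scc[5]=?,scc[6]=?,scc[7]=0,scc[8]=?)
step 4: low=(low[0]=0,low[1]=2,low[2]=0,low[3]=3,low[4]=?,low[5]=?,low[6]=?,low[7]=4,low[8]=?); scc=(scc[0]=?,scc[1]=2,scc[2]=?,scc[3]=1,scc[4]=?,scc[5]=?,scc[6]=?,scc[7]=0,scc[8]=?)
step 5: low=(low[0]=0,low[1]=2,low[2]=0,low[3]=3,low[4]=?,low[5]=?,low[6]=?,low[7]=4,low[8]=?); scc=(scc[0]=3,scc[1]=2,scc[2]=3,scc[3]=1,scc[4]=?,scc[5]=?,scc[6]=?,scc[7]=0,scc[8]=?)
step 6: low=(low[0]=0,low[1]=2,low[2]=0,low[3]=3,low[4]=5,low[5]=?,low[6]=?,low[7]=4,low[8]=?); scc=(scc[0]=3,scc[1]=2,scc[2]=3,scc[3]=1,scc[4]=4,scc[5]=?,scc[6]=?,scc[7]=0,scc[8]=?)
step 7: low=(low[0]=0,low[1]=2,low[2]=0,low[3]=3,low[4]=5,low[5]=6,low[6]=?,low[7]=4,low[8]=7); scc=(scc[0]=3,scc[1]=2,scc[2]=3,scc[3]=1,scc[4]=4,scc[5]=?,scc[6]=?,scc[7]=0,scc[8]=5)
step 8: low=(low[0]=0,low[1]=2,low[2]=0,low[3]=3,low[4]=5,low[5]=6,low[6]=?,low[7]=4,low[8]=7); scc=(scc[0]=3,scc[1]=2,scc[2]=3,scc[3]=1,scc[4]=4,scc[5]=6,scc[6]=?,scc[7]=0,scc[8]=5)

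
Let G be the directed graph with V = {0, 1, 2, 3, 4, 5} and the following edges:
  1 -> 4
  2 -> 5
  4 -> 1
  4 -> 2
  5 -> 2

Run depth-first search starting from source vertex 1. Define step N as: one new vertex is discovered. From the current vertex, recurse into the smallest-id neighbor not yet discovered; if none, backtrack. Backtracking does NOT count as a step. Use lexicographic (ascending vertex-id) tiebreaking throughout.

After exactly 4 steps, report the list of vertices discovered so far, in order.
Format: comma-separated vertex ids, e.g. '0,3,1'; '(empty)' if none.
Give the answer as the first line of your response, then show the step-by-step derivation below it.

1,4,2,5

step 1: discover 1; path=1; order=1
step 2: discover 4; path=1>4; order=1,4
step 3: discover 2; path=1>4>2; order=1,4,2
step 4: discover 5; path=1>4>2>5; order=1,4,2,5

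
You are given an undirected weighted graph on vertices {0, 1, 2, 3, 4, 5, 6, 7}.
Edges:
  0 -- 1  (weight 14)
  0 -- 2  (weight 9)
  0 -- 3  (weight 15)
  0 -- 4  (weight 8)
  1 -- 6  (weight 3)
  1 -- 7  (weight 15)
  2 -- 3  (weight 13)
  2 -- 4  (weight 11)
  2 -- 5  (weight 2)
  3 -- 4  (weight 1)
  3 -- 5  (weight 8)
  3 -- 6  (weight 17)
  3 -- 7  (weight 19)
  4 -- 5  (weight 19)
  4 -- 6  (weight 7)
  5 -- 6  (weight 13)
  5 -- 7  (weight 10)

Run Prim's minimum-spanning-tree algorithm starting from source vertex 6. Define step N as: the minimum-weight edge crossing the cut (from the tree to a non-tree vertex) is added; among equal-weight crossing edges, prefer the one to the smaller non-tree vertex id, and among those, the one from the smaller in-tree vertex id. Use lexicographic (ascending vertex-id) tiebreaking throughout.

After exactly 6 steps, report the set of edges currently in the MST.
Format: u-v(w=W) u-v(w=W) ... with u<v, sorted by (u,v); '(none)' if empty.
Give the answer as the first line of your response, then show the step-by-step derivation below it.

0-4(w=8) 1-6(w=3) 2-5(w=2) 3-4(w=1) 3-5(w=8) 4-6(w=7)

step 1: add edge 1-6 (w=3); MST = {1-6(w=3)}
step 2: add edge 4-6 (w=7); MST = {1-6(w=3) 4-6(w=7)}
step 3: add edge 3-4 (w=1); MST = {1-6(w=3) 3-4(w=1) 4-6(w=7)}
step 4: add edge 0-4 (w=8); MST = {0-4(w=8) 1-6(w=3) 3-4(w=1) 4-6(w=7)}
step 5: add edge 3-5 (w=8); MST = {0-4(w=8) 1-6(w=3) 3-4(w=1) 3-5(w=8) 4-6(w=7)}
step 6: add edge 2-5 (w=2); MST = {0-4(w=8) 1-6(w=3) 2-5(w=2) 3-4(w=1) 3-5(w=8) 4-6(w=7)}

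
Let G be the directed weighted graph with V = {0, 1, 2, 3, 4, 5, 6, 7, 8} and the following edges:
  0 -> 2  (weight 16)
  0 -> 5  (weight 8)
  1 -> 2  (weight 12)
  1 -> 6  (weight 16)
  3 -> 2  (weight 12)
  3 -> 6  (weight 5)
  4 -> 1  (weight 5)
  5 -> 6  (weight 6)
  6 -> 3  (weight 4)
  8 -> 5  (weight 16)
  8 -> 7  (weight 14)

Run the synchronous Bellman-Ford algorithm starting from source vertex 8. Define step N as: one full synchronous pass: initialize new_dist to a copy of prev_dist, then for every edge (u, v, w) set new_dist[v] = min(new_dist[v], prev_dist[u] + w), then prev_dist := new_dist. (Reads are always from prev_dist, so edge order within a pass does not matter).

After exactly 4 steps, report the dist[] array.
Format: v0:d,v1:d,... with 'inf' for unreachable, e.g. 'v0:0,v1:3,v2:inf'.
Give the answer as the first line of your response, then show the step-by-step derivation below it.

v0:inf,v1:inf,v2:38,v3:26,v4:inf,v5:16,v6:22,v7:14,v8:0

step 1: dist = v0:inf,v1:inf,v2:inf,v3:inf,v4:inf,v5:16,v6:inf,v7:14,v8:0
step 2: dist = v0:inf,v1:inf,v2:inf,v3:inf,v4:inf,v5:16,v6:22,v7:14,v8:0
step 3: dist = v0:inf,v1:inf,v2:inf,v3:26,v4:inf,v5:16,v6:22,v7:14,v8:0
step 4: dist = v0:inf,v1:inf,v2:38,v3:26,v4:inf,v5:16,v6:22,v7:14,v8:0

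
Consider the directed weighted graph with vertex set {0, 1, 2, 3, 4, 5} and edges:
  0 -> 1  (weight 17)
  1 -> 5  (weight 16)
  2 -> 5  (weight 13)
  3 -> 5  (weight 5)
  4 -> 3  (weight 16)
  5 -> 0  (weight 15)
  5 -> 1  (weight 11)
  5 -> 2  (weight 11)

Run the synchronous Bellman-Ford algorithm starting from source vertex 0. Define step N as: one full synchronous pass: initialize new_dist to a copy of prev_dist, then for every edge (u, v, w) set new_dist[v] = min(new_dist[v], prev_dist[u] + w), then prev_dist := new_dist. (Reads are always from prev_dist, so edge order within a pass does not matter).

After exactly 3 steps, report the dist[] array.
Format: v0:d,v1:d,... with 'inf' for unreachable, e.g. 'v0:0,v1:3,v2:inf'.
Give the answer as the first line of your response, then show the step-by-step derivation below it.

v0:0,v1:17,v2:44,v3:inf,v4:inf,v5:33

step 1: dist = v0:0,v1:17,v2:inf,v3:inf,v4:inf,v5:inf
step 2: dist = v0:0,v1:17,v2:inf,v3:inf,v4:inf,v5:33
step 3: dist = v0:0,v1:17,v2:44,v3:inf,v4:inf,v5:33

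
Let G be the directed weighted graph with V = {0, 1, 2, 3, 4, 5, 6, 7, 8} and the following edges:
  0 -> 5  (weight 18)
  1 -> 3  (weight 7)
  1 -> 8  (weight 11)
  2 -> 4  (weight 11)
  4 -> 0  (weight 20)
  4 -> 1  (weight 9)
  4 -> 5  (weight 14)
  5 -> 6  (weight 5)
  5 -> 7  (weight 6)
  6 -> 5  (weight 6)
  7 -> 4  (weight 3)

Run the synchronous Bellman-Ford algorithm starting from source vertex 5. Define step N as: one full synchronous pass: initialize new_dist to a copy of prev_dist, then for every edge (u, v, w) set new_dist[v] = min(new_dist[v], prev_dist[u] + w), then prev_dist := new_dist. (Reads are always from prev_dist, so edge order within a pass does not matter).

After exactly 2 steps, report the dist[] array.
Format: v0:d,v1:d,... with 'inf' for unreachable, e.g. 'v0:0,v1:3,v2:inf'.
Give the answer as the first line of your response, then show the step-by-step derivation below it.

v0:inf,v1:inf,v2:inf,v3:inf,v4:9,v5:0,v6:5,v7:6,v8:inf

step 1: dist = v0:inf,v1:inf,v2:inf,v3:inf,v4:inf,v5:0,v6:5,v7:6,v8:inf
step 2: dist = v0:inf,v1:inf,v2:inf,v3:inf,v4:9,v5:0,v6:5,v7:6,v8:inf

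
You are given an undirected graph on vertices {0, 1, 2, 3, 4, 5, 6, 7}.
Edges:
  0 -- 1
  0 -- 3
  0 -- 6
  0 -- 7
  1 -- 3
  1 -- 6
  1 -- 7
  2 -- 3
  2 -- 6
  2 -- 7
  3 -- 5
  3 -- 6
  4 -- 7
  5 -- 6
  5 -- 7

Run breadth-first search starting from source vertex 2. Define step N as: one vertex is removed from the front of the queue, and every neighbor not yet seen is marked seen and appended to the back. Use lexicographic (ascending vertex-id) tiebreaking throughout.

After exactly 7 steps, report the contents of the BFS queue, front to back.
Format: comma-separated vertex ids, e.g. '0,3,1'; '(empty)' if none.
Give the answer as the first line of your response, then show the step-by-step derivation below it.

4

step 1: dequeue 2; queue=[3,6,7]; order=2
step 2: dequeue 3; queue=[6,7,0,1,5]; order=2,3
step 3: dequeue 6; queue=[7,0,1,5]; order=2,3,6
step 4: dequeue 7; queue=[0,1,5,4]; order=2,3,6,7
step 5: dequeue 0; queue=[1,5,4]; order=2,3,6,7,0
step 6: dequeue 1; queue=[5,4]; order=2,3,6,7,0,1
step 7: dequeue 5; queue=[4]; order=2,3,6,7,0,1,5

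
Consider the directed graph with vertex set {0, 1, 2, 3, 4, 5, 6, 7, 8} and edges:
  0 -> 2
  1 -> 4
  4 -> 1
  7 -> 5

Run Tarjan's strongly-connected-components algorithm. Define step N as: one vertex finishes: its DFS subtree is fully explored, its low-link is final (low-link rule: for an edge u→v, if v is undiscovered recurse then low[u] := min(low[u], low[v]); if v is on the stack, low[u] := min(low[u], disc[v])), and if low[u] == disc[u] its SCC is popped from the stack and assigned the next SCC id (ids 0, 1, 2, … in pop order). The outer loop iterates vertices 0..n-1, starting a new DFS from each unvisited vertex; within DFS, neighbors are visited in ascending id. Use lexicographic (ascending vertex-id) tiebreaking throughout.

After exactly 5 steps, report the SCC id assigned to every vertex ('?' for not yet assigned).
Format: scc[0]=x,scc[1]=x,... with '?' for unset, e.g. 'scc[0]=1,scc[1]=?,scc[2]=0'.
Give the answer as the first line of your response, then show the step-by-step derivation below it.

scc[0]=1,scc[1]=2,scc[2]=0,scc[3]=3,scc[4]=2,scc[5]=?,scc[6]=?,scc[7]=?,scc[8]=?

step 1: low=(low[0]=0,low[1]=?,low[2]=1,low[3]=?,low[4]=?,low[5]=?,low[6]=?,low[7]=?,low[8]=?); scc=(scc[0]=?,scc[1]=?,scc[2]=0,scc[3]=?,scc[4]=?,scc[5]=?,scc[6]=?,scc[7]=?,scc[8]=?)
step 2: low=(low[0]=0,low[1]=?,low[2]=1,low[3]=?,low[4]=?,low[5]=?,low[6]=?,low[7]=?,low[8]=?); scc=(scc[0]=1,scc[1]=?,scc[2]=0,scc[3]=?,scc[4]=?,scc[5]=?,scc[6]=?,scc[7]=?,scc[8]=?)
step 3: low=(low[0]=0,low[1]=2,low[2]=1,low[3]=?,low[4]=2,low[5]=?,low[6]=?,low[7]=?,low[8]=?); scc=(scc[0]=1,scc[1]=?,scc[2]=0,scc[3]=?,scc[4]=?,scc[5]=?,scc[6]=?,scc[7]=?,scc[8]=?)
step 4: low=(low[0]=0,low[1]=2,low[2]=1,low[3]=?,low[4]=2,low[5]=?,low[6]=?,low[7]=?,low[8]=?); scc=(scc[0]=1,scc[1]=2,scc[2]=0,scc[3]=?,scc[4]=2,scc[5]=?,scc[6]=?,scc[7]=?,scc[8]=?)
step 5: low=(low[0]=0,low[1]=2,low[2]=1,low[3]=4,low[4]=2,low[5]=?,low[6]=?,low[7]=?,low[8]=?); scc=(scc[0]=1,scc[1]=2,scc[2]=0,scc[3]=3,scc[4]=2,scc[5]=?,scc[6]=?,scc[7]=?,scc[8]=?)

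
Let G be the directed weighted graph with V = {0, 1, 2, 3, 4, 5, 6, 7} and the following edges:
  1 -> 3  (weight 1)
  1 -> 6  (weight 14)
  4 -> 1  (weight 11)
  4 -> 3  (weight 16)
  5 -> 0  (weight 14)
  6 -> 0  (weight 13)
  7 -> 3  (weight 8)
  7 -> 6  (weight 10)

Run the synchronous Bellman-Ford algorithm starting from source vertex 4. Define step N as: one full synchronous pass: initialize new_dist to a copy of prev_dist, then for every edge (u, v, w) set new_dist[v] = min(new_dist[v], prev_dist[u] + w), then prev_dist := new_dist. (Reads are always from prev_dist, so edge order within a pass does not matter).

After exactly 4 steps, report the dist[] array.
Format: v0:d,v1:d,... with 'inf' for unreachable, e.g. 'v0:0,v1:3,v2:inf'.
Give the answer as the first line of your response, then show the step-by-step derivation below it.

v0:38,v1:11,v2:inf,v3:12,v4:0,v5:inf,v6:25,v7:inf

step 1: dist = v0:inf,v1:11,v2:inf,v3:16,v4:0,v5:inf,v6:inf,v7:inf
step 2: dist = v0:inf,v1:11,v2:inf,v3:12,v4:0,v5:inf,v6:25,v7:inf
step 3: dist = v0:38,v1:11,v2:inf,v3:12,v4:0,v5:inf,v6:25,v7:inf
step 4: dist = v0:38,v1:11,v2:inf,v3:12,v4:0,v5:inf,v6:25,v7:inf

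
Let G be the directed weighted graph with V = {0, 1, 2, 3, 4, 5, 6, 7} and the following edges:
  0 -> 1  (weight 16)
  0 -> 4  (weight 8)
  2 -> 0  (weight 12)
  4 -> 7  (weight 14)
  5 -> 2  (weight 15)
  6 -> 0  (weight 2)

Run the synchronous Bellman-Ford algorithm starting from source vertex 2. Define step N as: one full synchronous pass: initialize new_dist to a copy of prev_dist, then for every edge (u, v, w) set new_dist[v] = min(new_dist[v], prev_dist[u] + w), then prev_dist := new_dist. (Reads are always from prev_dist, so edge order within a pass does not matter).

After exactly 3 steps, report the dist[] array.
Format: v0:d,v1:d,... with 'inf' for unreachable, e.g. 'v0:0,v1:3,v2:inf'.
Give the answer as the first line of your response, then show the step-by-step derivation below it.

v0:12,v1:28,v2:0,v3:inf,v4:20,v5:inf,v6:inf,v7:34

step 1: dist = v0:12,v1:inf,v2:0,v3:inf,v4:inf,v5:inf,v6:inf,v7:inf
step 2: dist = v0:12,v1:28,v2:0,v3:inf,v4:20,v5:inf,v6:inf,v7:inf
step 3: dist = v0:12,v1:28,v2:0,v3:inf,v4:20,v5:inf,v6:inf,v7:34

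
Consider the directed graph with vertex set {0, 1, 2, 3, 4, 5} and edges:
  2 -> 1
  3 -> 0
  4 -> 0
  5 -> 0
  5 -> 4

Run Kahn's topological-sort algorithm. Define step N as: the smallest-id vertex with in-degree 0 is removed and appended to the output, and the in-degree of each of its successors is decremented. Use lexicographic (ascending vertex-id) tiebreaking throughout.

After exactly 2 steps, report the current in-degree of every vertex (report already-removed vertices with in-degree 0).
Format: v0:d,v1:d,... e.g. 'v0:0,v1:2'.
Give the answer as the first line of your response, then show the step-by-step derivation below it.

v0:3,v1:0,v2:0,v3:0,v4:1,v5:0

step 1: output 2; order=[2]; indeg=(3,0,0,0,1,0)
step 2: output 1; order=[2,1]; indeg=(3,0,0,0,1,0)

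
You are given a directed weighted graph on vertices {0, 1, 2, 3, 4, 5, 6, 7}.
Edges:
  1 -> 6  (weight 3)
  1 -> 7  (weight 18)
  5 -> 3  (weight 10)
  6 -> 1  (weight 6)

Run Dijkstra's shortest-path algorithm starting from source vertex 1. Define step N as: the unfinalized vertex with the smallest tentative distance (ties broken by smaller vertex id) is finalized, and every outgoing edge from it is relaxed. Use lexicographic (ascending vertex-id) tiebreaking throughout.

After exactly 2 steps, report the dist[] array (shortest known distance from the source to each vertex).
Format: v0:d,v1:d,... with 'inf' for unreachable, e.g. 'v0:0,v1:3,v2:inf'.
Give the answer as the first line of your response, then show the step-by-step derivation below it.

v0:inf,v1:0,v2:inf,v3:inf,v4:inf,v5:inf,v6:3,v7:18

step 1: dist = v0:inf,v1:0,v2:inf,v3:inf,v4:inf,v5:inf,v6:3,v7:18
step 2: dist = v0:inf,v1:0,v2:inf,v3:inf,v4:inf,v5:inf,v6:3,v7:18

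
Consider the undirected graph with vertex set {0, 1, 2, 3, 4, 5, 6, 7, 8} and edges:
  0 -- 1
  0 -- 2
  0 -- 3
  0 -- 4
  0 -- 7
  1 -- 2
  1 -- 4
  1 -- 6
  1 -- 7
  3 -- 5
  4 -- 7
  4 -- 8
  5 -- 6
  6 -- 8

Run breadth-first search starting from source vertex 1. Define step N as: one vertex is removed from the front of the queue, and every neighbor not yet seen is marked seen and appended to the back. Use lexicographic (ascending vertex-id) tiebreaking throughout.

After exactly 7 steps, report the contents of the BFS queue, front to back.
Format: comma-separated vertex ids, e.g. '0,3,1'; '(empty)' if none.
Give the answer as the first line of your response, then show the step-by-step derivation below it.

8,5

step 1: dequeue 1; queue=[0,2,4,6,7]; order=1
step 2: dequeue 0; queue=[2,4,6,7,3]; order=1,0
step 3: dequeue 2; queue=[4,6,7,3]; order=1,0,2
step 4: dequeue 4; queue=[6,7,3,8]; order=1,0,2,4
step 5: dequeue 6; queue=[7,3,8,5]; order=1,0,2,4,6
step 6: dequeue 7; queue=[3,8,5]; order=1,0,2,4,6,7
step 7: dequeue 3; queue=[8,5]; order=1,0,2,4,6,7,3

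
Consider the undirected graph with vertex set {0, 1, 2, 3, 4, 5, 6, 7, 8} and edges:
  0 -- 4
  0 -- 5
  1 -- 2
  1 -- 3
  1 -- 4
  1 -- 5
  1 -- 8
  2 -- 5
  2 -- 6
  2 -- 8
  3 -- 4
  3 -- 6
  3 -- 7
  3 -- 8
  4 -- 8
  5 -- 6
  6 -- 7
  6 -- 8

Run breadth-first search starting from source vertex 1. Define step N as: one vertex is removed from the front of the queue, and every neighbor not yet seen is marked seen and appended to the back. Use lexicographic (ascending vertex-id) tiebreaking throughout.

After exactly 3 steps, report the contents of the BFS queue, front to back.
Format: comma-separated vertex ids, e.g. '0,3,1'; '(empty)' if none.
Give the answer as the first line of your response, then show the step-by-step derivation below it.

4,5,8,6,7

step 1: dequeue 1; queue=[2,3,4,5,8]; order=1
step 2: dequeue 2; queue=[3,4,5,8,6]; order=1,2
step 3: dequeue 3; queue=[4,5,8,6,7]; order=1,2,3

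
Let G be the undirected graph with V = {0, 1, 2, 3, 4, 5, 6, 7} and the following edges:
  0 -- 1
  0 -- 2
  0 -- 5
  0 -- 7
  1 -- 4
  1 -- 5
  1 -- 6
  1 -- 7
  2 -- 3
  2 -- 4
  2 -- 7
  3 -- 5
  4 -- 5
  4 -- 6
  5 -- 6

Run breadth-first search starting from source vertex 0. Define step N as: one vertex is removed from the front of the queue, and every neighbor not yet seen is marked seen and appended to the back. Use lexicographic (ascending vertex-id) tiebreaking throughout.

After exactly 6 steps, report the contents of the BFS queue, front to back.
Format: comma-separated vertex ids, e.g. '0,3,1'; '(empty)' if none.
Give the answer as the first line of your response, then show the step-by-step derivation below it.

6,3

step 1: dequeue 0; queue=[1,2,5,7]; order=0
step 2: dequeue 1; queue=[2,5,7,4,6]; order=0,1
step 3: dequeue 2; queue=[5,7,4,6,3]; order=0,1,2
step 4: dequeue 5; queue=[7,4,6,3]; order=0,1,2,5
step 5: dequeue 7; queue=[4,6,3]; order=0,1,2,5,7
step 6: dequeue 4; queue=[6,3]; order=0,1,2,5,7,4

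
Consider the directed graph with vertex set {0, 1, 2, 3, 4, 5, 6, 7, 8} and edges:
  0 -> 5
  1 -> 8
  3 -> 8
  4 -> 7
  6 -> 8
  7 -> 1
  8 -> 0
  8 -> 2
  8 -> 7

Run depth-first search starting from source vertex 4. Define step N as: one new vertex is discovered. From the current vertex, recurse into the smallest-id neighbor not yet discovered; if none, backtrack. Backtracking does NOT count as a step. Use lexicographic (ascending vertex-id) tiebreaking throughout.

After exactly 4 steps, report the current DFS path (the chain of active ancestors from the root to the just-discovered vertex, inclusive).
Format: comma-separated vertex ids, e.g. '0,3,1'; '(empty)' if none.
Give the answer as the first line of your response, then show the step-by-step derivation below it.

4,7,1,8

step 1: discover 4; path=4; order=4
step 2: discover 7; path=4>7; order=4,7
step 3: discover 1; path=4>7>1; order=4,7,1
step 4: discover 8; path=4>7>1>8; order=4,7,1,8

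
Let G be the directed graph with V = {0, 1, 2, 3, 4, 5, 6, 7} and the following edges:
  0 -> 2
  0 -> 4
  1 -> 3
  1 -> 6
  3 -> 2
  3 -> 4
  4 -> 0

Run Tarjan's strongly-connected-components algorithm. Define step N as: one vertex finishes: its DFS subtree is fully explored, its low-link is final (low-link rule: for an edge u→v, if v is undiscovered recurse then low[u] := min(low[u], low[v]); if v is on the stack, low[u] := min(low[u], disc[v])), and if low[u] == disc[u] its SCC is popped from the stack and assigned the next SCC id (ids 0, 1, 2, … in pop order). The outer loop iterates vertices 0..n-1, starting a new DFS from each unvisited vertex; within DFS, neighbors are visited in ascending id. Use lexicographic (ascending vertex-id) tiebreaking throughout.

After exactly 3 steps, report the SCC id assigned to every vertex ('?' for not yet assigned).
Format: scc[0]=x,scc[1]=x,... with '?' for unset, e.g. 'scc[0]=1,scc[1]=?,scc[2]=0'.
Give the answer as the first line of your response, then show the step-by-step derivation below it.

scc[0]=1,scc[1]=?,scc[2]=0,scc[3]=?,scc[4]=1,scc[5]=?,scc[6]=?,scc[7]=?

step 1: low=(low[0]=0,low[1]=?,low[2]=1,low[3]=?,low[4]=?,low[5]=?,low[6]=?,low[7]=?); scc=(scc[0]=?,scc[1]=?,scc[2]=0,scc[3]=?,scc[4]=?,scc[5]=?,scc[6]=?,scc[7]=?)
step 2: low=(low[0]=0,low[1]=?,low[2]=1,low[3]=?,low[4]=0,low[5]=?,low[6]=?,low[7]=?); scc=(scc[0]=?,scc[1]=?,scc[2]=0,scc[3]=?,scc[4]=?,scc[5]=?,scc[6]=?,scc[7]=?)
step 3: low=(low[0]=0,low[1]=?,low[2]=1,low[3]=?,low[4]=0,low[5]=?,low[6]=?,low[7]=?); scc=(scc[0]=1,scc[1]=?,scc[2]=0,scc[3]=?,scc[4]=1,scc[5]=?,scc[6]=?,scc[7]=?)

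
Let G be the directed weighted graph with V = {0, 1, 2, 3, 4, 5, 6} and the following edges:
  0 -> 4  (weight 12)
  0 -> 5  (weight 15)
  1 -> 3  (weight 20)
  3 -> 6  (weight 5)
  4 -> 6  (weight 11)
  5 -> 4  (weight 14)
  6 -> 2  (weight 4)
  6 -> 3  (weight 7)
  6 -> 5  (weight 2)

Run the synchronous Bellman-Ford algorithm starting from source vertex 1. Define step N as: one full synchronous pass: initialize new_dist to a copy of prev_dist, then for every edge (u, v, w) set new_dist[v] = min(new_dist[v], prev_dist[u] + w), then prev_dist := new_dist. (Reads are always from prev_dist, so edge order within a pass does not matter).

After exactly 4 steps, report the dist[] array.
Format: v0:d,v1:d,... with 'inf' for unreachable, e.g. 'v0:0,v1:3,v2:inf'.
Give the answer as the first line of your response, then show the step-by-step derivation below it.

v0:inf,v1:0,v2:29,v3:20,v4:41,v5:27,v6:25

step 1: dist = v0:inf,v1:0,v2:inf,v3:20,v4:inf,v5:inf,v6:inf
step 2: dist = v0:inf,v1:0,v2:inf,v3:20,v4:inf,v5:inf,v6:25
step 3: dist = v0:inf,v1:0,v2:29,v3:20,v4:inf,v5:27,v6:25
step 4: dist = v0:inf,v1:0,v2:29,v3:20,v4:41,v5:27,v6:25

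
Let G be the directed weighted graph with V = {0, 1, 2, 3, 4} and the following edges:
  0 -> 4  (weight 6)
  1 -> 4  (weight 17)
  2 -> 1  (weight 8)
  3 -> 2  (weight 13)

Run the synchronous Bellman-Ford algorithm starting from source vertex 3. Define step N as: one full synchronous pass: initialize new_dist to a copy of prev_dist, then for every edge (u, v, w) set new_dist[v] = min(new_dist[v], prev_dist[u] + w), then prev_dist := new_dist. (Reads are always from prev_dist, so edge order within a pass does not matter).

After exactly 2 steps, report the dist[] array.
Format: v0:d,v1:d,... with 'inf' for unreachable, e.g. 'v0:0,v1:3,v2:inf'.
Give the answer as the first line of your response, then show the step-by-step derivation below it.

v0:inf,v1:21,v2:13,v3:0,v4:inf

step 1: dist = v0:inf,v1:inf,v2:13,v3:0,v4:inf
step 2: dist = v0:inf,v1:21,v2:13,v3:0,v4:inf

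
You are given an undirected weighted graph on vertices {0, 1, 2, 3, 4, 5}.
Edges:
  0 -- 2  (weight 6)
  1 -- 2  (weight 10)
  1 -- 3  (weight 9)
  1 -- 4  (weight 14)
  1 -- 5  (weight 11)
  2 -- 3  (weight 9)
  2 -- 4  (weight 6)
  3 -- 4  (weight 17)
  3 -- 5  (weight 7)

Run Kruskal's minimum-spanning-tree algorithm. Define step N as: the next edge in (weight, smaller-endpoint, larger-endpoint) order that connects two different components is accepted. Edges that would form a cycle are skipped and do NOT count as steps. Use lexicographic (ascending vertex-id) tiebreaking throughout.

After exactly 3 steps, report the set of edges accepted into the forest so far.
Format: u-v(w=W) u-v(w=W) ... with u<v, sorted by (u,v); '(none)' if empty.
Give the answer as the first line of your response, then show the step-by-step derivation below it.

0-2(w=6) 2-4(w=6) 3-5(w=7)

step 1: add edge 0-2 (w=6); MST = {0-2(w=6)}
step 2: add edge 2-4 (w=6); MST = {0-2(w=6) 2-4(w=6)}
step 3: add edge 3-5 (w=7); MST = {0-2(w=6) 2-4(w=6) 3-5(w=7)}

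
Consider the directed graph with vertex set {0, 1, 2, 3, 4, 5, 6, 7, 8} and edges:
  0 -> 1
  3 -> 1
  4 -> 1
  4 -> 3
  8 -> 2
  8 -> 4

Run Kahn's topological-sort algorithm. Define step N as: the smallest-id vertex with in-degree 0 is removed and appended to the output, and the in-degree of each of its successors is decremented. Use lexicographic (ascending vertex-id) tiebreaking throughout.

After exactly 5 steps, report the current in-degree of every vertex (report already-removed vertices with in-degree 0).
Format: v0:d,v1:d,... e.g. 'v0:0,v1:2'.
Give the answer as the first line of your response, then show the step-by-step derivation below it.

v0:0,v1:2,v2:0,v3:1,v4:0,v5:0,v6:0,v7:0,v8:0

step 1: output 0; order=[0]; indeg=(0,2,1,1,1,0,0,0,0)
step 2: output 5; order=[0,5]; indeg=(0,2,1,1,1,0,0,0,0)
step 3: output 6; order=[0,5,6]; indeg=(0,2,1,1,1,0,0,0,0)
step 4: output 7; order=[0,5,6,7]; indeg=(0,2,1,1,1,0,0,0,0)
step 5: output 8; order=[0,5,6,7,8]; indeg=(0,2,0,1,0,0,0,0,0)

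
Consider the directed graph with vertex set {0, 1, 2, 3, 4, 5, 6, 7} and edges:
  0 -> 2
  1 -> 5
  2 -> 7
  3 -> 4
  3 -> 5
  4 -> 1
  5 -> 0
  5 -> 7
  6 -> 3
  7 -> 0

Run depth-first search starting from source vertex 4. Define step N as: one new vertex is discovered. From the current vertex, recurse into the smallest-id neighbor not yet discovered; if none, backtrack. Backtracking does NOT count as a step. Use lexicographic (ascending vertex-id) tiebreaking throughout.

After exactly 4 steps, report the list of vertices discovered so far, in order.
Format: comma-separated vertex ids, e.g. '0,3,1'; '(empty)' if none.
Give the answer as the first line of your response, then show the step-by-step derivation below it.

4,1,5,0

step 1: discover 4; path=4; order=4
step 2: discover 1; path=4>1; order=4,1
step 3: discover 5; path=4>1>5; order=4,1,5
step 4: discover 0; path=4>1>5>0; order=4,1,5,0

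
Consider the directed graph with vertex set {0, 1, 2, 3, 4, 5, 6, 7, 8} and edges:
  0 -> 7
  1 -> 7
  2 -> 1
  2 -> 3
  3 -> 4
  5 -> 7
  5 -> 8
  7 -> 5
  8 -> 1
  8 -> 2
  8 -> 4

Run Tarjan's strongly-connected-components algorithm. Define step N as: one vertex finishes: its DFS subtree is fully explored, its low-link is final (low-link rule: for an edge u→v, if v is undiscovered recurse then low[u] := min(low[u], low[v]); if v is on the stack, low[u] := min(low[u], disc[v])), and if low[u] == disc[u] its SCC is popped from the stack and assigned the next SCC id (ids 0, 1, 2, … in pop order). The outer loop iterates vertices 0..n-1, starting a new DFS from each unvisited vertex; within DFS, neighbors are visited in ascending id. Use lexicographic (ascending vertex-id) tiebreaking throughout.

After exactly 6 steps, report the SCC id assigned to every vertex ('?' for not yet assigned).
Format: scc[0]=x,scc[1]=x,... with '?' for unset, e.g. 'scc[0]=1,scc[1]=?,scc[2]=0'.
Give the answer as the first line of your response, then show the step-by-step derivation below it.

scc[0]=?,scc[1]=?,scc[2]=?,scc[3]=1,scc[4]=0,scc[5]=?,scc[6]=?,scc[7]=?,scc[8]=?

step 1: low=(low[0]=0,low[1]=1,low[2]=?,low[3]=?,low[4]=?,low[5]=1,low[6]=?,low[7]=1,low[8]=3); scc=(scc[0]=?,scc[1]=?,scc[2]=?,scc[3]=?,scc[4]=?,scc[5]=?,scc[6]=?,scc[7]=?,scc[8]=?)
step 2: low=(low[0]=0,low[1]=1,low[2]=4,low[3]=6,low[4]=7,low[5]=1,low[6]=?,low[7]=1,low[8]=1); scc=(scc[0]=?,scc[1]=?,scc[2]=?,scc[3]=?,scc[4]=0,scc[5]=?,scc[6]=?,scc[7]=?,scc[8]=?)
step 3: low=(low[0]=0,low[1]=1,low[2]=4,low[3]=6,low[4]=7,low[5]=1,low[6]=?,low[7]=1,low[8]=1); scc=(scc[0]=?,scc[1]=?,scc[2]=?,scc[3]=1,scc[4]=0,scc[5]=?,scc[6]=?,scc[7]=?,scc[8]=?)
step 4: low=(low[0]=0,low[1]=1,low[2]=4,low[3]=6,low[4]=7,low[5]=1,low[6]=?,low[7]=1,low[8]=1); scc=(scc[0]=?,scc[1]=?,scc[2]=?,scc[3]=1,scc[4]=0,scc[5]=?,scc[6]=?,scc[7]=?,scc[8]=?)
step 5: low=(low[0]=0,low[1]=1,low[2]=4,low[3]=6,low[4]=7,low[5]=1,low[6]=?,low[7]=1,low[8]=1); scc=(scc[0]=?,scc[1]=?,scc[2]=?,scc[3]=1,scc[4]=0,scc[5]=?,scc[6]=?,scc[7]=?,scc[8]=?)
step 6: low=(low[0]=0,low[1]=1,low[2]=4,low[3]=6,low[4]=7,low[5]=1,low[6]=?,low[7]=1,low[8]=1); scc=(scc[0]=?,scc[1]=?,scc[2]=?,scc[3]=1,scc[4]=0,scc[5]=?,scc[6]=?,scc[7]=?,scc[8]=?)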